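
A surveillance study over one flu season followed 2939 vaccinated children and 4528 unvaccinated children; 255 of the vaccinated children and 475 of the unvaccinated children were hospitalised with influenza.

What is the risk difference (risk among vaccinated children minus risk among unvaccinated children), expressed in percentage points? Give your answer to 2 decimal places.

-1.81

risk, vaccinated children = 255/2939 = 0.0868
risk, unvaccinated children = 475/4528 = 0.1049
risk difference = 0.0868 − 0.1049 = -0.0181 → -1.81 percentage points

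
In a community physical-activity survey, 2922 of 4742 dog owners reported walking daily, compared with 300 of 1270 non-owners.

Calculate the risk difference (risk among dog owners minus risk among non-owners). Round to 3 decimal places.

RD = 0.380

risk, dog owners = 2922/4742 = 0.6162
risk, non-owners = 300/1270 = 0.2362
risk difference = 0.6162 − 0.2362 = 0.380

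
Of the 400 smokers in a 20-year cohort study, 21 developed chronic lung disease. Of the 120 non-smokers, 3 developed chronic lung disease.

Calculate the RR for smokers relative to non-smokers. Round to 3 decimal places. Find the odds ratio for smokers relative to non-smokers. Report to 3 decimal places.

risk, smokers = 21/400 = 0.05250
risk, non-smokers = 3/120 = 0.02500
RR = 0.05250 / 0.02500 = 2.100
OR = (21 × 117) / (379 × 3) = 2457/1137 ≈ 2.161

RR = 2.100; OR = 2.161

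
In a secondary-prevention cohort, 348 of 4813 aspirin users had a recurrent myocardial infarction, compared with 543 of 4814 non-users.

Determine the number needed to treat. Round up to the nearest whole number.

risk, aspirin users = 348/4813 = 0.072304
risk, non-users = 543/4814 = 0.112796
absolute risk difference = 0.040492
1 / 0.040492 = 24.696 → round up → 25

25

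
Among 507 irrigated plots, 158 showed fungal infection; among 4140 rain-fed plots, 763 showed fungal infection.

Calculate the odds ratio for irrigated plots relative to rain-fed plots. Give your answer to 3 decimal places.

OR = (158 × 3377) / (349 × 763) = 533566/266287 ≈ 2.004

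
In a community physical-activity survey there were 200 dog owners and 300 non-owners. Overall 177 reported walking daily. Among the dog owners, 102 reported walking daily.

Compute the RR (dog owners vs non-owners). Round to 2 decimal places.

dog owners without the outcome: 200 − 102 = 98
non-owners with the outcome: 177 − 102 = 75
non-owners without the outcome: 300 − 75 = 225
risk, dog owners = 102/200 = 0.5100
risk, non-owners = 75/300 = 0.2500
RR = 0.5100 / 0.2500 = 2.04

2.04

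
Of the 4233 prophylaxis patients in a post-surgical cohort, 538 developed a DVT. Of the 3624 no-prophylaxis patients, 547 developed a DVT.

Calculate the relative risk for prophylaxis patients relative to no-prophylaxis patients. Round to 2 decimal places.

risk, prophylaxis patients = 538/4233 = 0.1271
risk, no-prophylaxis patients = 547/3624 = 0.1509
RR = 0.1271 / 0.1509 = 0.84

0.84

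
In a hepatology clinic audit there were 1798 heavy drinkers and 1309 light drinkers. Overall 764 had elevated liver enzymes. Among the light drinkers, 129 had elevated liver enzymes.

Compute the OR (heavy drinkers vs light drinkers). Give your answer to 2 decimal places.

4.99

heavy drinkers with the outcome: 764 − 129 = 635
heavy drinkers without the outcome: 1798 − 635 = 1163
light drinkers without the outcome: 1309 − 129 = 1180
OR = (635 × 1180) / (1163 × 129) = 749300/150027 ≈ 4.99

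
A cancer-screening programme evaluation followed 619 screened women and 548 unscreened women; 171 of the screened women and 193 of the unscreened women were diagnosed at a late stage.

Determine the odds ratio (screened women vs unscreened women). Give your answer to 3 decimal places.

OR ≈ 0.702

odds, screened women = 171/448 = 0.3817
odds, unscreened women = 193/355 = 0.5437
OR = 0.3817 / 0.5437 = 0.702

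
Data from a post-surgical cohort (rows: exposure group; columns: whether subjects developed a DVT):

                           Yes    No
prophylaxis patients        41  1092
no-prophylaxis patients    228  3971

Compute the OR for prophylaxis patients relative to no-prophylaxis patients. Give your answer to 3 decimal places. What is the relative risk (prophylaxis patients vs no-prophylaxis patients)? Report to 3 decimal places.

odds, prophylaxis patients = 41/1092 = 0.03755
odds, no-prophylaxis patients = 228/3971 = 0.05742
OR = 0.03755 / 0.05742 = 0.654
risk, prophylaxis patients = 41/1133 = 0.03619
risk, no-prophylaxis patients = 228/4199 = 0.05430
RR = 0.03619 / 0.05430 = 0.666

OR = 0.654; RR = 0.666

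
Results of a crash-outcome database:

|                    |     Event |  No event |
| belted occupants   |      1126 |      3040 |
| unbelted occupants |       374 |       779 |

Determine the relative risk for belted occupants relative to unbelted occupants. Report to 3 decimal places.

0.833

risk, belted occupants = 1126/4166 = 0.2703
risk, unbelted occupants = 374/1153 = 0.3244
RR = 0.2703 / 0.3244 = 0.833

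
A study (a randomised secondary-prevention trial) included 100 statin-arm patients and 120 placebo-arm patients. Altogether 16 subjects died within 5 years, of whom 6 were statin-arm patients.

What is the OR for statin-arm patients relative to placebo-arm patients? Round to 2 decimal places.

statin-arm patients without the outcome: 100 − 6 = 94
placebo-arm patients with the outcome: 16 − 6 = 10
placebo-arm patients without the outcome: 120 − 10 = 110
OR = (6 × 110) / (94 × 10) = 660/940 ≈ 0.70

0.70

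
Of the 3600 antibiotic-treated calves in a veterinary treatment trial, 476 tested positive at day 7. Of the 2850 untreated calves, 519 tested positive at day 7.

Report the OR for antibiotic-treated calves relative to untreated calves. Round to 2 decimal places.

OR = (476 × 2331) / (3124 × 519) = 1109556/1621356 ≈ 0.68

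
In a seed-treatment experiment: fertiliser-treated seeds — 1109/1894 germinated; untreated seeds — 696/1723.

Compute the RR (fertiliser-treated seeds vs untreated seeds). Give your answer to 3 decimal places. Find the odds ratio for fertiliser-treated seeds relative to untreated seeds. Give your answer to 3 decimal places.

RR = 1.450; OR = 2.085

risk, fertiliser-treated seeds = 1109/1894 = 0.5855
risk, untreated seeds = 696/1723 = 0.4039
RR = 0.5855 / 0.4039 = 1.450
OR = (1109 × 1027) / (785 × 696) = 1138943/546360 ≈ 2.085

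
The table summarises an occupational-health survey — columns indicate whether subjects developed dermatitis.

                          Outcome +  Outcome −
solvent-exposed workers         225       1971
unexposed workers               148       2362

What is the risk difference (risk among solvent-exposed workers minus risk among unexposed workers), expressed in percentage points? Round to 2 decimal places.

RD: 4.35

risk, solvent-exposed workers = 225/2196 = 0.1025
risk, unexposed workers = 148/2510 = 0.0590
risk difference = 0.1025 − 0.0590 = 0.0435 → 4.35 percentage points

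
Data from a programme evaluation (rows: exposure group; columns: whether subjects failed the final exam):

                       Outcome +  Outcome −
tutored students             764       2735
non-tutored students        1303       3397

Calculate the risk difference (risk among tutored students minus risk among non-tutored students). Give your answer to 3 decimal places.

risk, tutored students = 764/3499 = 0.2183
risk, non-tutored students = 1303/4700 = 0.2772
risk difference = 0.2183 − 0.2772 = -0.059

-0.059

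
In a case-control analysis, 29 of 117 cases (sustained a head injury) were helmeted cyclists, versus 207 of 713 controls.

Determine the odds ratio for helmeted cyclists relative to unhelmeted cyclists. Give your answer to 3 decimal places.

odds, helmeted cyclists = 29/207 = 0.1401
odds, unhelmeted cyclists = 88/506 = 0.1739
OR = 0.1401 / 0.1739 = 0.806

OR ≈ 0.806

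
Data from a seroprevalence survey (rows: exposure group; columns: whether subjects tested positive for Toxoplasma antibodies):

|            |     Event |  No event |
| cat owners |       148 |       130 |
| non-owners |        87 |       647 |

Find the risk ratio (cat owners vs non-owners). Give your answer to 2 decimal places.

RR = 4.49

risk, cat owners = 148/278 = 0.5324
risk, non-owners = 87/734 = 0.1185
RR = 0.5324 / 0.1185 = 4.49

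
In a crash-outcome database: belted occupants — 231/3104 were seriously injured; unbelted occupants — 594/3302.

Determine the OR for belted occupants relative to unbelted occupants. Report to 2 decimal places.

OR: 0.37

odds, belted occupants = 231/2873 = 0.0804
odds, unbelted occupants = 594/2708 = 0.2194
OR = 0.0804 / 0.2194 = 0.37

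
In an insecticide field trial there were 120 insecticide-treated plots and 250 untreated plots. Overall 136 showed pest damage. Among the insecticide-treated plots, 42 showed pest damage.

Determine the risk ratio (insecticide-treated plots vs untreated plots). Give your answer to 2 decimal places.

0.93

insecticide-treated plots without the outcome: 120 − 42 = 78
untreated plots with the outcome: 136 − 42 = 94
untreated plots without the outcome: 250 − 94 = 156
risk, insecticide-treated plots = 42/120 = 0.3500
risk, untreated plots = 94/250 = 0.3760
RR = 0.3500 / 0.3760 = 0.93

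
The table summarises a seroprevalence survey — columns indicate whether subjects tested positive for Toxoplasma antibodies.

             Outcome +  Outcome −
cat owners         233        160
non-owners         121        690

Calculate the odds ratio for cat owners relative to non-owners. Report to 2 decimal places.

OR = (233 × 690) / (160 × 121) = 160770/19360 ≈ 8.30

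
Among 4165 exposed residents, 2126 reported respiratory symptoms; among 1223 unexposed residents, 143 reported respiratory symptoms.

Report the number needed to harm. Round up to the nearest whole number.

3

risk, exposed residents = 2126/4165 = 0.510444
risk, unexposed residents = 143/1223 = 0.116926
absolute risk difference = 0.393519
1 / 0.393519 = 2.541 → round up → 3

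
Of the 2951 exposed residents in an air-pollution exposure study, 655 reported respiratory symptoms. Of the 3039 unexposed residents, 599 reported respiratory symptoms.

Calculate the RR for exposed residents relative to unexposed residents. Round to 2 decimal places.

1.13

risk, exposed residents = 655/2951 = 0.2220
risk, unexposed residents = 599/3039 = 0.1971
RR = 0.2220 / 0.1971 = 1.13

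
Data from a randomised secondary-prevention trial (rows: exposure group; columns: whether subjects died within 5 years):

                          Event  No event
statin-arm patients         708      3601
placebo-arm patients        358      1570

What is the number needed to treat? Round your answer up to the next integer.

47

risk, statin-arm patients = 708/4309 = 0.164307
risk, placebo-arm patients = 358/1928 = 0.185685
absolute risk difference = 0.021377
1 / 0.021377 = 46.779 → round up → 47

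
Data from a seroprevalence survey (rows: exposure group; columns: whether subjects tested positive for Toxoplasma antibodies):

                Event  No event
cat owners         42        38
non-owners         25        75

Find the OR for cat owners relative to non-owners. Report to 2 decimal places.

OR = (42 × 75) / (38 × 25) = 3150/950 ≈ 3.32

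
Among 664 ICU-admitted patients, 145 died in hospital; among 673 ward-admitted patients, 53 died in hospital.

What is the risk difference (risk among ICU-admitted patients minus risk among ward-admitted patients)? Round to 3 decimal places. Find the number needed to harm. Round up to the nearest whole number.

RD = 0.140; NNH = 8

risk, ICU-admitted patients = 145/664 = 0.2184
risk, ward-admitted patients = 53/673 = 0.0788
risk difference = 0.2184 − 0.0788 = 0.140
absolute risk difference = 0.139622
1 / 0.139622 = 7.162 → round up → 8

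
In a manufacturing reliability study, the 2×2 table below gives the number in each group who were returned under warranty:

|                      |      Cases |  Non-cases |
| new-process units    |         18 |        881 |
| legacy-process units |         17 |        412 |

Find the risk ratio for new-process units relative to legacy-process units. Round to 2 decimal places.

risk, new-process units = 18/899 = 0.02002
risk, legacy-process units = 17/429 = 0.03963
RR = 0.02002 / 0.03963 = 0.51

RR: 0.51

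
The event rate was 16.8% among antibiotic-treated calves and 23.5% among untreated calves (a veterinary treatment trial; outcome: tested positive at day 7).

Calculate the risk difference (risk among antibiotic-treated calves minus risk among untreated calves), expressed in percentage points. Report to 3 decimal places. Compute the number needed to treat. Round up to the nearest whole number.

RD = -6.700; NNT = 15

risk difference = 0.1680 − 0.2350 = -0.0670 → -6.700 percentage points
absolute risk difference = 0.067000
1 / 0.067000 = 14.925 → round up → 15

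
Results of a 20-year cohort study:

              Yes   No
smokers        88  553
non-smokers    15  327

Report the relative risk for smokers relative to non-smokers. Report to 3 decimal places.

risk, smokers = 88/641 = 0.13729
risk, non-smokers = 15/342 = 0.04386
RR = 0.13729 / 0.04386 = 3.130

RR ≈ 3.130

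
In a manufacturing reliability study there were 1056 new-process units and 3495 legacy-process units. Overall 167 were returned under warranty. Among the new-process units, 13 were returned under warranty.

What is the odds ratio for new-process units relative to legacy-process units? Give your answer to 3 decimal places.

0.270

new-process units without the outcome: 1056 − 13 = 1043
legacy-process units with the outcome: 167 − 13 = 154
legacy-process units without the outcome: 3495 − 154 = 3341
odds, new-process units = 13/1043 = 0.01246
odds, legacy-process units = 154/3341 = 0.04609
OR = 0.01246 / 0.04609 = 0.270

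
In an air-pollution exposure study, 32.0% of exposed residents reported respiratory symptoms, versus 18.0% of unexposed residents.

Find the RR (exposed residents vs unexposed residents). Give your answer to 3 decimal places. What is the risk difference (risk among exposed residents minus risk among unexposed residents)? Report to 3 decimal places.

RR = 0.3200 / 0.1800 = 1.778
risk difference = 0.3200 − 0.1800 = 0.140

RR = 1.778; RD = 0.140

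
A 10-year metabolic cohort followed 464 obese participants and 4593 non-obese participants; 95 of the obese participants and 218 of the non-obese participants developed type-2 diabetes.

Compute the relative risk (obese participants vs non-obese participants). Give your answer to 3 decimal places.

4.314

risk, obese participants = 95/464 = 0.20474
risk, non-obese participants = 218/4593 = 0.04746
RR = 0.20474 / 0.04746 = 4.314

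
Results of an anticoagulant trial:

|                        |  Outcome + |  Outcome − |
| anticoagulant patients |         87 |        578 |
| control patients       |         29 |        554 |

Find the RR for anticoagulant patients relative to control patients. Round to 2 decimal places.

risk, anticoagulant patients = 87/665 = 0.13083
risk, control patients = 29/583 = 0.04974
RR = 0.13083 / 0.04974 = 2.63

RR = 2.63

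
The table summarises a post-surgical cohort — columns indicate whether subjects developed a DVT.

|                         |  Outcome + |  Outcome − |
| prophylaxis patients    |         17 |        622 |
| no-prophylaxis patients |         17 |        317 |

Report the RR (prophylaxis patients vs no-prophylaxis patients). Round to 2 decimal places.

risk, prophylaxis patients = 17/639 = 0.02660
risk, no-prophylaxis patients = 17/334 = 0.05090
RR = 0.02660 / 0.05090 = 0.52

RR: 0.52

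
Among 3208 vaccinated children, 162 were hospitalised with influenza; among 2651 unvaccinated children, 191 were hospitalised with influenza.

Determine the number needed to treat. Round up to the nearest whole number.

47

risk, vaccinated children = 162/3208 = 0.050499
risk, unvaccinated children = 191/2651 = 0.072048
absolute risk difference = 0.021550
1 / 0.021550 = 46.404 → round up → 47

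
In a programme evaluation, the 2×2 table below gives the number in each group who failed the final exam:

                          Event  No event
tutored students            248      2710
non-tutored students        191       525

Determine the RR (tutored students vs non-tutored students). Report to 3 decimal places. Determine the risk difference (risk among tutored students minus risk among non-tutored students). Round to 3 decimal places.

risk, tutored students = 248/2958 = 0.0838
risk, non-tutored students = 191/716 = 0.2668
RR = 0.0838 / 0.2668 = 0.314
risk difference = 0.0838 − 0.2668 = -0.183

RR = 0.314; RD = -0.183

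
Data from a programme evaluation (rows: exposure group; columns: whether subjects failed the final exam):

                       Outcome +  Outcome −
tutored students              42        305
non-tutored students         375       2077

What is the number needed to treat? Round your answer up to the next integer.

NNT: 32

risk, tutored students = 42/347 = 0.121037
risk, non-tutored students = 375/2452 = 0.152936
absolute risk difference = 0.031899
1 / 0.031899 = 31.349 → round up → 32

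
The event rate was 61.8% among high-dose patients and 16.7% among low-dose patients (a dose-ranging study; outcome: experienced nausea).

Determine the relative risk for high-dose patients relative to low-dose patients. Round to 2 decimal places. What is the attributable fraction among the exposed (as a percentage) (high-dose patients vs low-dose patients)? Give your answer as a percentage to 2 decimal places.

RR = 0.6180 / 0.1670 = 3.70
AR% = (0.6180 − 0.1670) / 0.6180 = 0.7298 → 72.98%

RR = 3.70; AR% = 72.98%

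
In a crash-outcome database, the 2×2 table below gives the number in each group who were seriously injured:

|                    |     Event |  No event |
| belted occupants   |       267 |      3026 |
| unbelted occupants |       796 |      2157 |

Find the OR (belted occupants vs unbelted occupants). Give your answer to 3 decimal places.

odds, belted occupants = 267/3026 = 0.0882
odds, unbelted occupants = 796/2157 = 0.3690
OR = 0.0882 / 0.3690 = 0.239

OR ≈ 0.239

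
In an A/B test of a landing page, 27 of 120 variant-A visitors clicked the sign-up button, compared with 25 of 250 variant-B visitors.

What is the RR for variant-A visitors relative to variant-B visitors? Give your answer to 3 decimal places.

2.250

risk, variant-A visitors = 27/120 = 0.2250
risk, variant-B visitors = 25/250 = 0.1000
RR = 0.2250 / 0.1000 = 2.250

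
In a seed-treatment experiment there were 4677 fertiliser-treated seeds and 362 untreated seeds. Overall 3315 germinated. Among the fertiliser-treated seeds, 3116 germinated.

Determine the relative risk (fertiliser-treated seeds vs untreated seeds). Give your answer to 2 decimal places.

fertiliser-treated seeds without the outcome: 4677 − 3116 = 1561
untreated seeds with the outcome: 3315 − 3116 = 199
untreated seeds without the outcome: 362 − 199 = 163
risk, fertiliser-treated seeds = 3116/4677 = 0.6662
risk, untreated seeds = 199/362 = 0.5497
RR = 0.6662 / 0.5497 = 1.21

RR = 1.21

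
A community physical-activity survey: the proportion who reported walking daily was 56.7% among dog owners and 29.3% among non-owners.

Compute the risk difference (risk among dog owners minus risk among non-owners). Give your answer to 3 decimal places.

risk difference = 0.5670 − 0.2930 = 0.274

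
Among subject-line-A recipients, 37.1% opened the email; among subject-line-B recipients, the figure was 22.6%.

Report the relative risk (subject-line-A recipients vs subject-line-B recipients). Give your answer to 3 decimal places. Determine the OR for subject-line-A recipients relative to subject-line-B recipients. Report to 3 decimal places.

RR = 0.3710 / 0.2260 = 1.642
odds, subject-line-A recipients = 0.3710/0.6290 = 0.5898
odds, subject-line-B recipients = 0.2260/0.7740 = 0.2920
OR = 0.5898 / 0.2920 = 2.020

RR = 1.642; OR = 2.020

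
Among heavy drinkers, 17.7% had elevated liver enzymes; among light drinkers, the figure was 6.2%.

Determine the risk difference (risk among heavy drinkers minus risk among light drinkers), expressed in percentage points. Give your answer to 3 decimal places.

risk difference = 0.1770 − 0.0620 = 0.1150 → 11.500 percentage points

RD = 11.500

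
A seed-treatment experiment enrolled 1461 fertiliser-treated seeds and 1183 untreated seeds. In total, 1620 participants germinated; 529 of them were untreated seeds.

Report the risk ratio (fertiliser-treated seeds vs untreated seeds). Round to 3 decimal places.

fertiliser-treated seeds with the outcome: 1620 − 529 = 1091
fertiliser-treated seeds without the outcome: 1461 − 1091 = 370
untreated seeds without the outcome: 1183 − 529 = 654
risk, fertiliser-treated seeds = 1091/1461 = 0.7467
risk, untreated seeds = 529/1183 = 0.4472
RR = 0.7467 / 0.4472 = 1.670

RR ≈ 1.670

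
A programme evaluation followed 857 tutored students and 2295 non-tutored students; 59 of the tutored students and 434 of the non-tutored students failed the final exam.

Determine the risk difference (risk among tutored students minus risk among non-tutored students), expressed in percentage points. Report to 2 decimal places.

RD ≈ -12.03

risk, tutored students = 59/857 = 0.0688
risk, non-tutored students = 434/2295 = 0.1891
risk difference = 0.0688 − 0.1891 = -0.1203 → -12.03 percentage points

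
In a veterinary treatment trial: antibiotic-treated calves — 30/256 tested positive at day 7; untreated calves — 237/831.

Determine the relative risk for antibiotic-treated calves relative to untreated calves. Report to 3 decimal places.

RR ≈ 0.411

risk, antibiotic-treated calves = 30/256 = 0.1172
risk, untreated calves = 237/831 = 0.2852
RR = 0.1172 / 0.2852 = 0.411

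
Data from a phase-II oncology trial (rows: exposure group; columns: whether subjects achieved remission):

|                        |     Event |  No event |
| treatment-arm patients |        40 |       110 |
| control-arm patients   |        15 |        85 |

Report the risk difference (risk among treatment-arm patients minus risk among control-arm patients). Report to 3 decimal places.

risk, treatment-arm patients = 40/150 = 0.2667
risk, control-arm patients = 15/100 = 0.1500
risk difference = 0.2667 − 0.1500 = 0.117

0.117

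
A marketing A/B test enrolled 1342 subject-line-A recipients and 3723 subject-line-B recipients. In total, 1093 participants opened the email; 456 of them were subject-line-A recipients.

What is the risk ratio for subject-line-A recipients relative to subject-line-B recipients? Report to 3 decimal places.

subject-line-A recipients without the outcome: 1342 − 456 = 886
subject-line-B recipients with the outcome: 1093 − 456 = 637
subject-line-B recipients without the outcome: 3723 − 637 = 3086
risk, subject-line-A recipients = 456/1342 = 0.3398
risk, subject-line-B recipients = 637/3723 = 0.1711
RR = 0.3398 / 0.1711 = 1.986

1.986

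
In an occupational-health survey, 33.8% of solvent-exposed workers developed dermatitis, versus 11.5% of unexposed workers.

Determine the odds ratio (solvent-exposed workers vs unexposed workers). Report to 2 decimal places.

odds, solvent-exposed workers = 0.3380/0.6620 = 0.5106
odds, unexposed workers = 0.1150/0.8850 = 0.1299
OR = 0.5106 / 0.1299 = 3.93

OR: 3.93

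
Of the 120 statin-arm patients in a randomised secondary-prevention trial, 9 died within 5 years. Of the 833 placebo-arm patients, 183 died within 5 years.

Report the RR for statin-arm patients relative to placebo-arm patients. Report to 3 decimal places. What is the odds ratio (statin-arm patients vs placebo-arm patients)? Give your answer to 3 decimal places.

RR = 0.341; OR = 0.288

risk, statin-arm patients = 9/120 = 0.0750
risk, placebo-arm patients = 183/833 = 0.2197
RR = 0.0750 / 0.2197 = 0.341
odds, statin-arm patients = 9/111 = 0.0811
odds, placebo-arm patients = 183/650 = 0.2815
OR = 0.0811 / 0.2815 = 0.288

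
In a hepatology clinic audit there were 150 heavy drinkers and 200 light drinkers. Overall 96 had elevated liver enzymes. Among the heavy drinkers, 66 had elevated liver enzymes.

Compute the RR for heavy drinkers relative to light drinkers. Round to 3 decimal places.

heavy drinkers without the outcome: 150 − 66 = 84
light drinkers with the outcome: 96 − 66 = 30
light drinkers without the outcome: 200 − 30 = 170
risk, heavy drinkers = 66/150 = 0.4400
risk, light drinkers = 30/200 = 0.1500
RR = 0.4400 / 0.1500 = 2.933

RR ≈ 2.933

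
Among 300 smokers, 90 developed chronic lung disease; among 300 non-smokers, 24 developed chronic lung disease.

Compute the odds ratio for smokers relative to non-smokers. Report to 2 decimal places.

OR = (90 × 276) / (210 × 24) = 24840/5040 ≈ 4.93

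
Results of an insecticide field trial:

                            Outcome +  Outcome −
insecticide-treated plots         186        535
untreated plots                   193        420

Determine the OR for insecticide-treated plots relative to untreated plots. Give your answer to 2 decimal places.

OR = (186 × 420) / (535 × 193) = 78120/103255 ≈ 0.76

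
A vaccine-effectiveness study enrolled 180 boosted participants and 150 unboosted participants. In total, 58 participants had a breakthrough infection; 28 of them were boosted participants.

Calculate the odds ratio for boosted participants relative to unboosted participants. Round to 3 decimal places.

boosted participants without the outcome: 180 − 28 = 152
unboosted participants with the outcome: 58 − 28 = 30
unboosted participants without the outcome: 150 − 30 = 120
odds, boosted participants = 28/152 = 0.1842
odds, unboosted participants = 30/120 = 0.2500
OR = 0.1842 / 0.2500 = 0.737

0.737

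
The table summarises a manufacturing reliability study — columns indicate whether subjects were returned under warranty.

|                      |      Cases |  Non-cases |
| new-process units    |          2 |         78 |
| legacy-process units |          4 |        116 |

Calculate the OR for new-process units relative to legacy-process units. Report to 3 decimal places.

OR = (2 × 116) / (78 × 4) = 232/312 ≈ 0.744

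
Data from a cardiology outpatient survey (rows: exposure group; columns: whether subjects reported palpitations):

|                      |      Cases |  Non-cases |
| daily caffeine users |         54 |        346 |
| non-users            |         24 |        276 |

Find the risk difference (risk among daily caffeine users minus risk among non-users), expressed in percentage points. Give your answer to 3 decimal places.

RD ≈ 5.500

risk, daily caffeine users = 54/400 = 0.1350
risk, non-users = 24/300 = 0.0800
risk difference = 0.1350 − 0.0800 = 0.0550 → 5.500 percentage points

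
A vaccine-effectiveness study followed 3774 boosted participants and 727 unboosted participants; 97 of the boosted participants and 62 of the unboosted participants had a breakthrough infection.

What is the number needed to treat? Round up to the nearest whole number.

NNT = 17

risk, boosted participants = 97/3774 = 0.025702
risk, unboosted participants = 62/727 = 0.085282
absolute risk difference = 0.059580
1 / 0.059580 = 16.784 → round up → 17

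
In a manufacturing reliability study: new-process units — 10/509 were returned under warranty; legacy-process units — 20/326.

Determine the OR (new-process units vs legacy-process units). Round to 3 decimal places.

OR = (10 × 306) / (499 × 20) = 3060/9980 ≈ 0.307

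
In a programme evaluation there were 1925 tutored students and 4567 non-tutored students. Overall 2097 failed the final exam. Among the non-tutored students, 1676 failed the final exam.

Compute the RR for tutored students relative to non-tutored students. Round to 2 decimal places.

0.60

tutored students with the outcome: 2097 − 1676 = 421
tutored students without the outcome: 1925 − 421 = 1504
non-tutored students without the outcome: 4567 − 1676 = 2891
risk, tutored students = 421/1925 = 0.2187
risk, non-tutored students = 1676/4567 = 0.3670
RR = 0.2187 / 0.3670 = 0.60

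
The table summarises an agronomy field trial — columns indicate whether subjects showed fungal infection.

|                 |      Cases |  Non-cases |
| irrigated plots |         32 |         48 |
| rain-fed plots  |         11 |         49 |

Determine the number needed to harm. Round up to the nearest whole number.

risk, irrigated plots = 32/80 = 0.400000
risk, rain-fed plots = 11/60 = 0.183333
absolute risk difference = 0.216667
1 / 0.216667 = 4.615 → round up → 5

NNH ≈ 5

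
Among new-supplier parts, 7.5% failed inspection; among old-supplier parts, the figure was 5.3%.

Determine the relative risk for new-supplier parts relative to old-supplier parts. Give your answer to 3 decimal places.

RR = 0.0750 / 0.0530 = 1.415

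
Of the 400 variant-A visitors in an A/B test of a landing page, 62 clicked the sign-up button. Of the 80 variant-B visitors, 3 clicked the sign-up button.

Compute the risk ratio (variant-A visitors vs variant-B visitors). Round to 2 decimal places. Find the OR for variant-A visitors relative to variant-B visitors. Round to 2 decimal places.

risk, variant-A visitors = 62/400 = 0.15500
risk, variant-B visitors = 3/80 = 0.03750
RR = 0.15500 / 0.03750 = 4.13
odds, variant-A visitors = 62/338 = 0.18343
odds, variant-B visitors = 3/77 = 0.03896
OR = 0.18343 / 0.03896 = 4.71

RR = 4.13; OR = 4.71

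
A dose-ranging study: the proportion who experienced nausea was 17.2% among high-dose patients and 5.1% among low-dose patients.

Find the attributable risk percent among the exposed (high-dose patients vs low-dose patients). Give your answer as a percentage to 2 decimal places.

AR% = (0.1720 − 0.0510) / 0.1720 = 0.7035 → 70.35%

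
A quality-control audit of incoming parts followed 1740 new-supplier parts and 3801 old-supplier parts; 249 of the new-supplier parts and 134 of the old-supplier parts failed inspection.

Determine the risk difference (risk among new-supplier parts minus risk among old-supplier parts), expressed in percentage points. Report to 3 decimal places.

risk, new-supplier parts = 249/1740 = 0.14310
risk, old-supplier parts = 134/3801 = 0.03525
risk difference = 0.14310 − 0.03525 = 0.10785 → 10.785 percentage points

10.785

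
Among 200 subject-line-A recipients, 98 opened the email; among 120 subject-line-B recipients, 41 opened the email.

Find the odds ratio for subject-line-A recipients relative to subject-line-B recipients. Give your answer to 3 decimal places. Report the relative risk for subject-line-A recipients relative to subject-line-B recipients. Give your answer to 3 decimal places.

OR = 1.851; RR = 1.434

OR = (98 × 79) / (102 × 41) = 7742/4182 ≈ 1.851
risk, subject-line-A recipients = 98/200 = 0.4900
risk, subject-line-B recipients = 41/120 = 0.3417
RR = 0.4900 / 0.3417 = 1.434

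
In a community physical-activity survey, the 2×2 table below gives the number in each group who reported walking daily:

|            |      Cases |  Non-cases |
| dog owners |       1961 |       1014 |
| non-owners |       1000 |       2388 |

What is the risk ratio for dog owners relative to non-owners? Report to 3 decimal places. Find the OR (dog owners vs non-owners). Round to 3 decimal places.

risk, dog owners = 1961/2975 = 0.6592
risk, non-owners = 1000/3388 = 0.2952
RR = 0.6592 / 0.2952 = 2.233
odds, dog owners = 1961/1014 = 1.9339
odds, non-owners = 1000/2388 = 0.4188
OR = 1.9339 / 0.4188 = 4.618

RR = 2.233; OR = 4.618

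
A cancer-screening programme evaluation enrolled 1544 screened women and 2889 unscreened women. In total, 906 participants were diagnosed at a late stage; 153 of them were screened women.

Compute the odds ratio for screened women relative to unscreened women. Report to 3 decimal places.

OR: 0.312

screened women without the outcome: 1544 − 153 = 1391
unscreened women with the outcome: 906 − 153 = 753
unscreened women without the outcome: 2889 − 753 = 2136
odds, screened women = 153/1391 = 0.1100
odds, unscreened women = 753/2136 = 0.3525
OR = 0.1100 / 0.3525 = 0.312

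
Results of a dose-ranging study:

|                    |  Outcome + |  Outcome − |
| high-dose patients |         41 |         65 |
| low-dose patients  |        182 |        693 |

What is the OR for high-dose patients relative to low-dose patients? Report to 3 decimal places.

odds, high-dose patients = 41/65 = 0.6308
odds, low-dose patients = 182/693 = 0.2626
OR = 0.6308 / 0.2626 = 2.402

2.402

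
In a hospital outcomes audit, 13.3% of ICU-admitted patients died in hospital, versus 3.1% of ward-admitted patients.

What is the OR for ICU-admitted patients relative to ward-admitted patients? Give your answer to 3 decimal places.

4.795

odds, ICU-admitted patients = 0.13300/0.86700 = 0.15340
odds, ward-admitted patients = 0.03100/0.96900 = 0.03199
OR = 0.15340 / 0.03199 = 4.795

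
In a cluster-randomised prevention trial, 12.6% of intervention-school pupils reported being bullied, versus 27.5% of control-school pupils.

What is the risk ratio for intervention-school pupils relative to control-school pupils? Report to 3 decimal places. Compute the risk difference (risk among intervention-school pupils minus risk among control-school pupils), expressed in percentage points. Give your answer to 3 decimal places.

RR = 0.458; RD = -14.900

RR = 0.1260 / 0.2750 = 0.458
risk difference = 0.1260 − 0.2750 = -0.1490 → -14.900 percentage points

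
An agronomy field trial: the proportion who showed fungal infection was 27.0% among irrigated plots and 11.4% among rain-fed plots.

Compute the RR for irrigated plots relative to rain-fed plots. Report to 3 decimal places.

RR = 0.2700 / 0.1140 = 2.368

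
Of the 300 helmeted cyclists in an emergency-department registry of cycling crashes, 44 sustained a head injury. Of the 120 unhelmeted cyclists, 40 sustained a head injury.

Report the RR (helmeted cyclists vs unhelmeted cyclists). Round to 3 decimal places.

0.440

risk, helmeted cyclists = 44/300 = 0.1467
risk, unhelmeted cyclists = 40/120 = 0.3333
RR = 0.1467 / 0.3333 = 0.440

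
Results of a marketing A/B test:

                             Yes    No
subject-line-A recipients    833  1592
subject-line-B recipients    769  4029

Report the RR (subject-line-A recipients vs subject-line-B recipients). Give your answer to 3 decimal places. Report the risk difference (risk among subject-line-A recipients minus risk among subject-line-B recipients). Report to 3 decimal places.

risk, subject-line-A recipients = 833/2425 = 0.3435
risk, subject-line-B recipients = 769/4798 = 0.1603
RR = 0.3435 / 0.1603 = 2.143
risk difference = 0.3435 − 0.1603 = 0.183

RR = 2.143; RD = 0.183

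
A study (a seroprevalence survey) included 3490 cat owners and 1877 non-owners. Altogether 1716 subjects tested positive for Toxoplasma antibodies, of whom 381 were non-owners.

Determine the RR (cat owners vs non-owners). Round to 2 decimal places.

RR = 1.88

cat owners with the outcome: 1716 − 381 = 1335
cat owners without the outcome: 3490 − 1335 = 2155
non-owners without the outcome: 1877 − 381 = 1496
risk, cat owners = 1335/3490 = 0.3825
risk, non-owners = 381/1877 = 0.2030
RR = 0.3825 / 0.2030 = 1.88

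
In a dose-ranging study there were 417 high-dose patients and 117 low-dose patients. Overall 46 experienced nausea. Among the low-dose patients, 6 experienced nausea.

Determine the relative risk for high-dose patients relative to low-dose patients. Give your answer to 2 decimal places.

high-dose patients with the outcome: 46 − 6 = 40
high-dose patients without the outcome: 417 − 40 = 377
low-dose patients without the outcome: 117 − 6 = 111
risk, high-dose patients = 40/417 = 0.0959
risk, low-dose patients = 6/117 = 0.0513
RR = 0.0959 / 0.0513 = 1.87

1.87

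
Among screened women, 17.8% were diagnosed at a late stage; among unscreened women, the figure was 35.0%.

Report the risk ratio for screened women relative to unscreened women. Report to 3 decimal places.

RR = 0.1780 / 0.3500 = 0.509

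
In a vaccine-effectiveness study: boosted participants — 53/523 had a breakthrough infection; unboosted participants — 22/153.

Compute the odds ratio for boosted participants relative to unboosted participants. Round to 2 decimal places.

OR = (53 × 131) / (470 × 22) = 6943/10340 ≈ 0.67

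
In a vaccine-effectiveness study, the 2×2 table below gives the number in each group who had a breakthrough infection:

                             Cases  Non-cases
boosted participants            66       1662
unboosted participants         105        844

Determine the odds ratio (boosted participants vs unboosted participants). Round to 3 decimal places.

OR = (66 × 844) / (1662 × 105) = 55704/174510 ≈ 0.319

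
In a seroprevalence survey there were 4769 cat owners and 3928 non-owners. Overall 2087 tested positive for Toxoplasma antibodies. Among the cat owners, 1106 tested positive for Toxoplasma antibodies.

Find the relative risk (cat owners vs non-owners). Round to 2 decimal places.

0.93

cat owners without the outcome: 4769 − 1106 = 3663
non-owners with the outcome: 2087 − 1106 = 981
non-owners without the outcome: 3928 − 981 = 2947
risk, cat owners = 1106/4769 = 0.2319
risk, non-owners = 981/3928 = 0.2497
RR = 0.2319 / 0.2497 = 0.93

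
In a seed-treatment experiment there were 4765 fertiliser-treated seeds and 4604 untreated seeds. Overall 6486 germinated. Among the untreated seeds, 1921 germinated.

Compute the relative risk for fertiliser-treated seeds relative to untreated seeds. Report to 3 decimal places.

RR: 2.296

fertiliser-treated seeds with the outcome: 6486 − 1921 = 4565
fertiliser-treated seeds without the outcome: 4765 − 4565 = 200
untreated seeds without the outcome: 4604 − 1921 = 2683
risk, fertiliser-treated seeds = 4565/4765 = 0.9580
risk, untreated seeds = 1921/4604 = 0.4172
RR = 0.9580 / 0.4172 = 2.296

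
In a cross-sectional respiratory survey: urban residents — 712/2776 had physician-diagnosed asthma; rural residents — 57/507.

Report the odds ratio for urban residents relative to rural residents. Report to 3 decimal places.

OR = (712 × 450) / (2064 × 57) = 320400/117648 ≈ 2.723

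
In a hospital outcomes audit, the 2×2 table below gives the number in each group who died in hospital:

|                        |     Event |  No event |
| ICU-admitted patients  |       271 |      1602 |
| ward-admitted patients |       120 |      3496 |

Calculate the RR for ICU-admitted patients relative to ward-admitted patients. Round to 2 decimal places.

risk, ICU-admitted patients = 271/1873 = 0.14469
risk, ward-admitted patients = 120/3616 = 0.03319
RR = 0.14469 / 0.03319 = 4.36

4.36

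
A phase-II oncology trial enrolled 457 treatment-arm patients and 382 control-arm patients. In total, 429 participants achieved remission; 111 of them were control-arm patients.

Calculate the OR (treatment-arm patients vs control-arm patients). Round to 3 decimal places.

OR: 5.585

treatment-arm patients with the outcome: 429 − 111 = 318
treatment-arm patients without the outcome: 457 − 318 = 139
control-arm patients without the outcome: 382 − 111 = 271
OR = (318 × 271) / (139 × 111) = 86178/15429 ≈ 5.585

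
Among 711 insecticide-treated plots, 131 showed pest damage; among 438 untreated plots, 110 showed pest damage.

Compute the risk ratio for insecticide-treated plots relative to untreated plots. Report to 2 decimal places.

RR = 0.73

risk, insecticide-treated plots = 131/711 = 0.1842
risk, untreated plots = 110/438 = 0.2511
RR = 0.1842 / 0.2511 = 0.73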